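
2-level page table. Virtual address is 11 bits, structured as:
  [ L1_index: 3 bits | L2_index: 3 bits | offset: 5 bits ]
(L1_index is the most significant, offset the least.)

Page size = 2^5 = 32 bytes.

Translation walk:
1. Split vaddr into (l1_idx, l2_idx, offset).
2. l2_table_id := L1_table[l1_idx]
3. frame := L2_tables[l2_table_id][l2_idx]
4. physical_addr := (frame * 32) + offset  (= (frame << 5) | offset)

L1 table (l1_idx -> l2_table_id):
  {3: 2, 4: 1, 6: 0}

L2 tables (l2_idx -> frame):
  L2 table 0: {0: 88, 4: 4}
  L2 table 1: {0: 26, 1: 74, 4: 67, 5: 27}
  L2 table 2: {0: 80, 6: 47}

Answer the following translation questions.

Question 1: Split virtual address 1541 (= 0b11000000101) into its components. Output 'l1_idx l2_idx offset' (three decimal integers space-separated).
vaddr = 1541 = 0b11000000101
  top 3 bits -> l1_idx = 6
  next 3 bits -> l2_idx = 0
  bottom 5 bits -> offset = 5

Answer: 6 0 5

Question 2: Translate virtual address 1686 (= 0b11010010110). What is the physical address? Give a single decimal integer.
Answer: 150

Derivation:
vaddr = 1686 = 0b11010010110
Split: l1_idx=6, l2_idx=4, offset=22
L1[6] = 0
L2[0][4] = 4
paddr = 4 * 32 + 22 = 150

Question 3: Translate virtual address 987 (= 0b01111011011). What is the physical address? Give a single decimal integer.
vaddr = 987 = 0b01111011011
Split: l1_idx=3, l2_idx=6, offset=27
L1[3] = 2
L2[2][6] = 47
paddr = 47 * 32 + 27 = 1531

Answer: 1531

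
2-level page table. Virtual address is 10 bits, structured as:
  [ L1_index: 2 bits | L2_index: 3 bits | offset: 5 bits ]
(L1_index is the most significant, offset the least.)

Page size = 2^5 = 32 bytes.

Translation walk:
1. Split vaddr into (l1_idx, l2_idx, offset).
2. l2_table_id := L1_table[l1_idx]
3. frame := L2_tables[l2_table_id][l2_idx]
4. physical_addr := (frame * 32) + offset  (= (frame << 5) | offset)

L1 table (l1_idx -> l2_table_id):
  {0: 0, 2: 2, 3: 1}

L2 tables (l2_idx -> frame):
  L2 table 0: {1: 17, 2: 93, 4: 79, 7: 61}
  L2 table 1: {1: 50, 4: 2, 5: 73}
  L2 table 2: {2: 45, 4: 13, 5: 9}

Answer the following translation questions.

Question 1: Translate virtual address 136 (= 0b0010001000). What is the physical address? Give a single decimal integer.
vaddr = 136 = 0b0010001000
Split: l1_idx=0, l2_idx=4, offset=8
L1[0] = 0
L2[0][4] = 79
paddr = 79 * 32 + 8 = 2536

Answer: 2536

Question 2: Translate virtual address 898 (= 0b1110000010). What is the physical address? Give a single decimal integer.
vaddr = 898 = 0b1110000010
Split: l1_idx=3, l2_idx=4, offset=2
L1[3] = 1
L2[1][4] = 2
paddr = 2 * 32 + 2 = 66

Answer: 66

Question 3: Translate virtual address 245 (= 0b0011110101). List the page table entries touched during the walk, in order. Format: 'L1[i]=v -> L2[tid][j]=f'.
vaddr = 245 = 0b0011110101
Split: l1_idx=0, l2_idx=7, offset=21

Answer: L1[0]=0 -> L2[0][7]=61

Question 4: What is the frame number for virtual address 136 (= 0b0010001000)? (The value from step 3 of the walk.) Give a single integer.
Answer: 79

Derivation:
vaddr = 136: l1_idx=0, l2_idx=4
L1[0] = 0; L2[0][4] = 79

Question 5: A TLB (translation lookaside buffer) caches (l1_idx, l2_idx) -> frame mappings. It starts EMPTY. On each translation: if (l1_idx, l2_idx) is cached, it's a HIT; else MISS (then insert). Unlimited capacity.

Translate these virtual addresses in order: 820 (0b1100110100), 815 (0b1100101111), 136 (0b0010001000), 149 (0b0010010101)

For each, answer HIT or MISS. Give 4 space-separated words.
vaddr=820: (3,1) not in TLB -> MISS, insert
vaddr=815: (3,1) in TLB -> HIT
vaddr=136: (0,4) not in TLB -> MISS, insert
vaddr=149: (0,4) in TLB -> HIT

Answer: MISS HIT MISS HIT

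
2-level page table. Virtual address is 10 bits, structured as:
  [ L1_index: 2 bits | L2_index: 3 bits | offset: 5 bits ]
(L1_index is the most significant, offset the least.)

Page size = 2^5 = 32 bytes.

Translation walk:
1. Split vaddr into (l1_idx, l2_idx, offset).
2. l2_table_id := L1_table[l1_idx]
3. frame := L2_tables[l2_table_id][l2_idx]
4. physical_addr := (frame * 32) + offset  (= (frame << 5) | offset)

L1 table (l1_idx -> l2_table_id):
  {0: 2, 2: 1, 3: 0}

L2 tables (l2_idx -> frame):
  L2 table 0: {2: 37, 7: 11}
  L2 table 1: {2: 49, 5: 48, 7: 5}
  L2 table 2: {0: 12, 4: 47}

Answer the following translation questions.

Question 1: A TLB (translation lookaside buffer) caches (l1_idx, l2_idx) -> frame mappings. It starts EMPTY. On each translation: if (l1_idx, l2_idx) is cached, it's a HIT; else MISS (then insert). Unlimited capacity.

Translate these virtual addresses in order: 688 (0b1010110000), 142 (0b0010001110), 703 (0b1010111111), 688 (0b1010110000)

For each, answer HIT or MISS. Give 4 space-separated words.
vaddr=688: (2,5) not in TLB -> MISS, insert
vaddr=142: (0,4) not in TLB -> MISS, insert
vaddr=703: (2,5) in TLB -> HIT
vaddr=688: (2,5) in TLB -> HIT

Answer: MISS MISS HIT HIT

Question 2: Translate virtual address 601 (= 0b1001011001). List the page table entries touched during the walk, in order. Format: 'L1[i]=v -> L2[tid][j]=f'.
Answer: L1[2]=1 -> L2[1][2]=49

Derivation:
vaddr = 601 = 0b1001011001
Split: l1_idx=2, l2_idx=2, offset=25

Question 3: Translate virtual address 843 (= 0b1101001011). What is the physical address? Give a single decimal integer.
Answer: 1195

Derivation:
vaddr = 843 = 0b1101001011
Split: l1_idx=3, l2_idx=2, offset=11
L1[3] = 0
L2[0][2] = 37
paddr = 37 * 32 + 11 = 1195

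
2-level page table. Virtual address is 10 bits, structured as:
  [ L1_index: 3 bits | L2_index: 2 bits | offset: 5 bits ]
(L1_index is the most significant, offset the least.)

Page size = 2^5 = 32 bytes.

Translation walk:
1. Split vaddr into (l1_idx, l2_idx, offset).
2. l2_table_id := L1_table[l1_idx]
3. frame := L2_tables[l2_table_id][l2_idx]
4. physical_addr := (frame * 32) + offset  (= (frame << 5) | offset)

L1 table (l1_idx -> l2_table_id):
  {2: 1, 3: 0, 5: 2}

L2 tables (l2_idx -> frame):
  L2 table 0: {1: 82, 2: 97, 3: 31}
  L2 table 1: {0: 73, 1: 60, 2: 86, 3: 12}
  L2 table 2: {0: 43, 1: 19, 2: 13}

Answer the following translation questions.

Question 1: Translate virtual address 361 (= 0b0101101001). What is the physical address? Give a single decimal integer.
Answer: 393

Derivation:
vaddr = 361 = 0b0101101001
Split: l1_idx=2, l2_idx=3, offset=9
L1[2] = 1
L2[1][3] = 12
paddr = 12 * 32 + 9 = 393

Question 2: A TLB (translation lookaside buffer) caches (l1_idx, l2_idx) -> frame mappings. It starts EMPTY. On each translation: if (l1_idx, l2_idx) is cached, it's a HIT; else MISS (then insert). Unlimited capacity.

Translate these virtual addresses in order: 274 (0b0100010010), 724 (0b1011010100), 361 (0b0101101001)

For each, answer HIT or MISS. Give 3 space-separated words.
Answer: MISS MISS MISS

Derivation:
vaddr=274: (2,0) not in TLB -> MISS, insert
vaddr=724: (5,2) not in TLB -> MISS, insert
vaddr=361: (2,3) not in TLB -> MISS, insert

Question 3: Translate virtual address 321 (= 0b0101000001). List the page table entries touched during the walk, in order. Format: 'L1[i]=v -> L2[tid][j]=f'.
vaddr = 321 = 0b0101000001
Split: l1_idx=2, l2_idx=2, offset=1

Answer: L1[2]=1 -> L2[1][2]=86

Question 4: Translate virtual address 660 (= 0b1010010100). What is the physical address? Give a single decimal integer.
Answer: 1396

Derivation:
vaddr = 660 = 0b1010010100
Split: l1_idx=5, l2_idx=0, offset=20
L1[5] = 2
L2[2][0] = 43
paddr = 43 * 32 + 20 = 1396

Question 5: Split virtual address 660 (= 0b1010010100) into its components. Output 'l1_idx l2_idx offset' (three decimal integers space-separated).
Answer: 5 0 20

Derivation:
vaddr = 660 = 0b1010010100
  top 3 bits -> l1_idx = 5
  next 2 bits -> l2_idx = 0
  bottom 5 bits -> offset = 20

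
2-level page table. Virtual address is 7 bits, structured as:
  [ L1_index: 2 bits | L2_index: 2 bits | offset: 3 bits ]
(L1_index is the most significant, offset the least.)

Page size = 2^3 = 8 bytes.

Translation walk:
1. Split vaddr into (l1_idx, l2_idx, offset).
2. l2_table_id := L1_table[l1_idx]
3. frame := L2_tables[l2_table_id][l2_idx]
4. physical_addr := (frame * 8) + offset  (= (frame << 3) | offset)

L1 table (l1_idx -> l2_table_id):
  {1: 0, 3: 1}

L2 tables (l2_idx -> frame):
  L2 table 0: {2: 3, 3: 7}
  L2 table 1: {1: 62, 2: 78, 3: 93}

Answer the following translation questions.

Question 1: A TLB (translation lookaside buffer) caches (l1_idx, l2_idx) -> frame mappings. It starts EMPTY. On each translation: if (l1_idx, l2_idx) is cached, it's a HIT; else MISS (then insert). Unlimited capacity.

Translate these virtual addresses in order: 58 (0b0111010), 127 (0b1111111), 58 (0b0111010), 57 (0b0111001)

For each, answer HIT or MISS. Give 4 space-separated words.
Answer: MISS MISS HIT HIT

Derivation:
vaddr=58: (1,3) not in TLB -> MISS, insert
vaddr=127: (3,3) not in TLB -> MISS, insert
vaddr=58: (1,3) in TLB -> HIT
vaddr=57: (1,3) in TLB -> HIT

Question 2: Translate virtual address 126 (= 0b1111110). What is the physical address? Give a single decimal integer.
Answer: 750

Derivation:
vaddr = 126 = 0b1111110
Split: l1_idx=3, l2_idx=3, offset=6
L1[3] = 1
L2[1][3] = 93
paddr = 93 * 8 + 6 = 750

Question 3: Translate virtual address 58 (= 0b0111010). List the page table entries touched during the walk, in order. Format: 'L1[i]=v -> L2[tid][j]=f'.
Answer: L1[1]=0 -> L2[0][3]=7

Derivation:
vaddr = 58 = 0b0111010
Split: l1_idx=1, l2_idx=3, offset=2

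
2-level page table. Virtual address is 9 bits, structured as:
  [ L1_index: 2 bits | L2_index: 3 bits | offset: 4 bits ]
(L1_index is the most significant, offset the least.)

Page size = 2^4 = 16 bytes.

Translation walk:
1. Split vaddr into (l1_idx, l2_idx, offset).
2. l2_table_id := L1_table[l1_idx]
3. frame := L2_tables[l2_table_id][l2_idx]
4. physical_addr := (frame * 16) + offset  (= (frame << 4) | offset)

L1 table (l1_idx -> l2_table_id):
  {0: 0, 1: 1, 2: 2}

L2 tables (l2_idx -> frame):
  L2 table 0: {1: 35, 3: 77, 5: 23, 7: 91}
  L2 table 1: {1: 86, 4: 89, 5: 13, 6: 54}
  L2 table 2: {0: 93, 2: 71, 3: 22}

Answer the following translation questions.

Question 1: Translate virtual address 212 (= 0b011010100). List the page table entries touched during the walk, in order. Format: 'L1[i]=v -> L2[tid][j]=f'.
Answer: L1[1]=1 -> L2[1][5]=13

Derivation:
vaddr = 212 = 0b011010100
Split: l1_idx=1, l2_idx=5, offset=4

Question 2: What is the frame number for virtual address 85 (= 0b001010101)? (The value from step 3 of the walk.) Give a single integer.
Answer: 23

Derivation:
vaddr = 85: l1_idx=0, l2_idx=5
L1[0] = 0; L2[0][5] = 23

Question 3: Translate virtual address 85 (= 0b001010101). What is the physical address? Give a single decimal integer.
vaddr = 85 = 0b001010101
Split: l1_idx=0, l2_idx=5, offset=5
L1[0] = 0
L2[0][5] = 23
paddr = 23 * 16 + 5 = 373

Answer: 373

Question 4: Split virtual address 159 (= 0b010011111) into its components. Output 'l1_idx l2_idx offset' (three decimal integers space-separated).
Answer: 1 1 15

Derivation:
vaddr = 159 = 0b010011111
  top 2 bits -> l1_idx = 1
  next 3 bits -> l2_idx = 1
  bottom 4 bits -> offset = 15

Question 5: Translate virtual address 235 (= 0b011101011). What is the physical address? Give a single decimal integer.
vaddr = 235 = 0b011101011
Split: l1_idx=1, l2_idx=6, offset=11
L1[1] = 1
L2[1][6] = 54
paddr = 54 * 16 + 11 = 875

Answer: 875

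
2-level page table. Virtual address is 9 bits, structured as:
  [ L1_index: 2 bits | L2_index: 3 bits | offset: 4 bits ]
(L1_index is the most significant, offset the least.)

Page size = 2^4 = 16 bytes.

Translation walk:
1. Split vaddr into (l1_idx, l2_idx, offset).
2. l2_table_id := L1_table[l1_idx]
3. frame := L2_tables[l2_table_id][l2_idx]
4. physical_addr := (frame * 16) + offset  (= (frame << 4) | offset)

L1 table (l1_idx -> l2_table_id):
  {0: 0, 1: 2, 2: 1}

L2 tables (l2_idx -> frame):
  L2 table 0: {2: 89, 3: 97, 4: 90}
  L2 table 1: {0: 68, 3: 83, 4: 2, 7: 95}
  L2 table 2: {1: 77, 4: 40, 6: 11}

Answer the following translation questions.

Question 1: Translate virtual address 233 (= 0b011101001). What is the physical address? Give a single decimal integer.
vaddr = 233 = 0b011101001
Split: l1_idx=1, l2_idx=6, offset=9
L1[1] = 2
L2[2][6] = 11
paddr = 11 * 16 + 9 = 185

Answer: 185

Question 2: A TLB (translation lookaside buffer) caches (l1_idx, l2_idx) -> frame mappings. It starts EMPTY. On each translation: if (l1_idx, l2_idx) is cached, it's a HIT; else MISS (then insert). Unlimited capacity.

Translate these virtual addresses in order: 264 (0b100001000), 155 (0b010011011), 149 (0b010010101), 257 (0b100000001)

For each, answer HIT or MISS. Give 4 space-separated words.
Answer: MISS MISS HIT HIT

Derivation:
vaddr=264: (2,0) not in TLB -> MISS, insert
vaddr=155: (1,1) not in TLB -> MISS, insert
vaddr=149: (1,1) in TLB -> HIT
vaddr=257: (2,0) in TLB -> HIT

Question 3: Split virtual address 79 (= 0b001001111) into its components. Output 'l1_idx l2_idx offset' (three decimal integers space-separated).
Answer: 0 4 15

Derivation:
vaddr = 79 = 0b001001111
  top 2 bits -> l1_idx = 0
  next 3 bits -> l2_idx = 4
  bottom 4 bits -> offset = 15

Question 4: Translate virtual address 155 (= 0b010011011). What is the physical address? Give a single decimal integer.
Answer: 1243

Derivation:
vaddr = 155 = 0b010011011
Split: l1_idx=1, l2_idx=1, offset=11
L1[1] = 2
L2[2][1] = 77
paddr = 77 * 16 + 11 = 1243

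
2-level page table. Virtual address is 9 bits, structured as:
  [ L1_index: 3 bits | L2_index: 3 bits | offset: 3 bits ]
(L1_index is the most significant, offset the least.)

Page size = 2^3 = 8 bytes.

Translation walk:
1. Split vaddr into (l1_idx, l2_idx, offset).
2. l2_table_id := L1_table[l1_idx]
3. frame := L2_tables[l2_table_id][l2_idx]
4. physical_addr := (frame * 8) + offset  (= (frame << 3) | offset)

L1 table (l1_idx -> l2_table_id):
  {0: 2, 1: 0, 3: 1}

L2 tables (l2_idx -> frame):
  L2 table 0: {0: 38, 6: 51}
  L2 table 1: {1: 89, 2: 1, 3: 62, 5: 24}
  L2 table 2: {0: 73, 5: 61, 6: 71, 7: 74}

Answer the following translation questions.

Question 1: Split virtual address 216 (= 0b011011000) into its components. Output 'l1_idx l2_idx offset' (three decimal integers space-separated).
Answer: 3 3 0

Derivation:
vaddr = 216 = 0b011011000
  top 3 bits -> l1_idx = 3
  next 3 bits -> l2_idx = 3
  bottom 3 bits -> offset = 0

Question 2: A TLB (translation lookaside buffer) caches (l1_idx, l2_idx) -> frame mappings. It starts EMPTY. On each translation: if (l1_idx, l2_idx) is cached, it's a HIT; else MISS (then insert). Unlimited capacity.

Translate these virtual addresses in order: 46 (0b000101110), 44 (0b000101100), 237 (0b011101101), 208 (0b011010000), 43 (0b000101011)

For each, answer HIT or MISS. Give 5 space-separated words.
vaddr=46: (0,5) not in TLB -> MISS, insert
vaddr=44: (0,5) in TLB -> HIT
vaddr=237: (3,5) not in TLB -> MISS, insert
vaddr=208: (3,2) not in TLB -> MISS, insert
vaddr=43: (0,5) in TLB -> HIT

Answer: MISS HIT MISS MISS HIT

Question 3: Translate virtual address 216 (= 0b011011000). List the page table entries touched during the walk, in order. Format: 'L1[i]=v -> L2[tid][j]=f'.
vaddr = 216 = 0b011011000
Split: l1_idx=3, l2_idx=3, offset=0

Answer: L1[3]=1 -> L2[1][3]=62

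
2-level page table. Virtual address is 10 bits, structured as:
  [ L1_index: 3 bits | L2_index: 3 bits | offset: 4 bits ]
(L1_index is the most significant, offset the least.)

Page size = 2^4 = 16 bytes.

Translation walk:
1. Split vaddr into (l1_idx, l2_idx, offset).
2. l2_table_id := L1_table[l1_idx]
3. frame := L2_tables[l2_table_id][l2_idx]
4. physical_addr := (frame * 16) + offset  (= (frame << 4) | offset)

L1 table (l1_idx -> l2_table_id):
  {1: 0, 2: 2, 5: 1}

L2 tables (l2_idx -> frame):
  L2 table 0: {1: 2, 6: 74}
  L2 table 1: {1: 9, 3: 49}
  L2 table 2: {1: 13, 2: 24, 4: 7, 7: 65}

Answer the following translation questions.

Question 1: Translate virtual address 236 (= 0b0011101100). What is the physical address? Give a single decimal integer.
Answer: 1196

Derivation:
vaddr = 236 = 0b0011101100
Split: l1_idx=1, l2_idx=6, offset=12
L1[1] = 0
L2[0][6] = 74
paddr = 74 * 16 + 12 = 1196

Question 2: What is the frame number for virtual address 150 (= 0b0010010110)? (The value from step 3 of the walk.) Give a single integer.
Answer: 2

Derivation:
vaddr = 150: l1_idx=1, l2_idx=1
L1[1] = 0; L2[0][1] = 2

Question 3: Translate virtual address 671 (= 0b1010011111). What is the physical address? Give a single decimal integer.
vaddr = 671 = 0b1010011111
Split: l1_idx=5, l2_idx=1, offset=15
L1[5] = 1
L2[1][1] = 9
paddr = 9 * 16 + 15 = 159

Answer: 159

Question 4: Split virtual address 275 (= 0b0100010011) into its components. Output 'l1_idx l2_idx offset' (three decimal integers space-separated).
vaddr = 275 = 0b0100010011
  top 3 bits -> l1_idx = 2
  next 3 bits -> l2_idx = 1
  bottom 4 bits -> offset = 3

Answer: 2 1 3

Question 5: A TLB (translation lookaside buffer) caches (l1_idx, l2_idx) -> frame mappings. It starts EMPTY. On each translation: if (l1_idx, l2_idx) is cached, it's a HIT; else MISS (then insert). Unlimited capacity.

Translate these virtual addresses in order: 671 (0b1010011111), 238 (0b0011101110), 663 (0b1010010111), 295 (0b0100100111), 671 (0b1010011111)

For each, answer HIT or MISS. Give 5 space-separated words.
Answer: MISS MISS HIT MISS HIT

Derivation:
vaddr=671: (5,1) not in TLB -> MISS, insert
vaddr=238: (1,6) not in TLB -> MISS, insert
vaddr=663: (5,1) in TLB -> HIT
vaddr=295: (2,2) not in TLB -> MISS, insert
vaddr=671: (5,1) in TLB -> HIT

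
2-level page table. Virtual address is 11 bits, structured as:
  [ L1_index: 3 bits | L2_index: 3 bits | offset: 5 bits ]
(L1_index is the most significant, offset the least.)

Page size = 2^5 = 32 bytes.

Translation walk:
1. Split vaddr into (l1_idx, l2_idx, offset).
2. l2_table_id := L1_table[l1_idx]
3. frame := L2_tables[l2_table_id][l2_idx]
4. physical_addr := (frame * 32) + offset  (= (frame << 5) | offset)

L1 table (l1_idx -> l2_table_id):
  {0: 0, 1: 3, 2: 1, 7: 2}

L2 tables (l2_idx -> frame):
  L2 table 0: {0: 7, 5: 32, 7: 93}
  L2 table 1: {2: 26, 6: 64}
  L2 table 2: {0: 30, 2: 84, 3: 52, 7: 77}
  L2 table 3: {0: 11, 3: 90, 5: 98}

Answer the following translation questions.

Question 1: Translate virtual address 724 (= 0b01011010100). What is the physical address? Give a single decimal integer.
Answer: 2068

Derivation:
vaddr = 724 = 0b01011010100
Split: l1_idx=2, l2_idx=6, offset=20
L1[2] = 1
L2[1][6] = 64
paddr = 64 * 32 + 20 = 2068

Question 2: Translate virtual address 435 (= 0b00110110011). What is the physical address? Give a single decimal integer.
Answer: 3155

Derivation:
vaddr = 435 = 0b00110110011
Split: l1_idx=1, l2_idx=5, offset=19
L1[1] = 3
L2[3][5] = 98
paddr = 98 * 32 + 19 = 3155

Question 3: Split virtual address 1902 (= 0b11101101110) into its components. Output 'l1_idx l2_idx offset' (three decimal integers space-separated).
Answer: 7 3 14

Derivation:
vaddr = 1902 = 0b11101101110
  top 3 bits -> l1_idx = 7
  next 3 bits -> l2_idx = 3
  bottom 5 bits -> offset = 14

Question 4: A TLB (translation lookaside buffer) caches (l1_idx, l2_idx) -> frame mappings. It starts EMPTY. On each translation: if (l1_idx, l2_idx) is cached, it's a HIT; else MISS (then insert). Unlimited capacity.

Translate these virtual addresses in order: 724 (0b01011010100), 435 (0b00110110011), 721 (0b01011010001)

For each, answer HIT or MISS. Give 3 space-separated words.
Answer: MISS MISS HIT

Derivation:
vaddr=724: (2,6) not in TLB -> MISS, insert
vaddr=435: (1,5) not in TLB -> MISS, insert
vaddr=721: (2,6) in TLB -> HIT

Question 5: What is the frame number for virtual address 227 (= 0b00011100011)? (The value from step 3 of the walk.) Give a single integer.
Answer: 93

Derivation:
vaddr = 227: l1_idx=0, l2_idx=7
L1[0] = 0; L2[0][7] = 93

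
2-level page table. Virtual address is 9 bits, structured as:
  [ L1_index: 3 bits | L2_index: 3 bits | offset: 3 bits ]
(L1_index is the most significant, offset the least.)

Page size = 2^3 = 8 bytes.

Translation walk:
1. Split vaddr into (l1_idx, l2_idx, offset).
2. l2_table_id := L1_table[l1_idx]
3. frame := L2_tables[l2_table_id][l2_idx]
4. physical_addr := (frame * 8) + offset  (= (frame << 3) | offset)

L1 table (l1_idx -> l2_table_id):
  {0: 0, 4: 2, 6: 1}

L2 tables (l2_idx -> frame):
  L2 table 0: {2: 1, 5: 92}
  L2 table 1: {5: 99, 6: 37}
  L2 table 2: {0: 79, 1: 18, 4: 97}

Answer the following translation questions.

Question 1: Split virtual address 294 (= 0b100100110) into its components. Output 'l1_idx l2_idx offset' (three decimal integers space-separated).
Answer: 4 4 6

Derivation:
vaddr = 294 = 0b100100110
  top 3 bits -> l1_idx = 4
  next 3 bits -> l2_idx = 4
  bottom 3 bits -> offset = 6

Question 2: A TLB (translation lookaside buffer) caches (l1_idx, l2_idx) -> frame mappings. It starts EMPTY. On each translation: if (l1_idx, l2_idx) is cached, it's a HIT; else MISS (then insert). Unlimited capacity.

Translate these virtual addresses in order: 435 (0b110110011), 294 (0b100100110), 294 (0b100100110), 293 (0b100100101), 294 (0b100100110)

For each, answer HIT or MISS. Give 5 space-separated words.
Answer: MISS MISS HIT HIT HIT

Derivation:
vaddr=435: (6,6) not in TLB -> MISS, insert
vaddr=294: (4,4) not in TLB -> MISS, insert
vaddr=294: (4,4) in TLB -> HIT
vaddr=293: (4,4) in TLB -> HIT
vaddr=294: (4,4) in TLB -> HIT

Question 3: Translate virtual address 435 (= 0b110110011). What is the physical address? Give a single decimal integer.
Answer: 299

Derivation:
vaddr = 435 = 0b110110011
Split: l1_idx=6, l2_idx=6, offset=3
L1[6] = 1
L2[1][6] = 37
paddr = 37 * 8 + 3 = 299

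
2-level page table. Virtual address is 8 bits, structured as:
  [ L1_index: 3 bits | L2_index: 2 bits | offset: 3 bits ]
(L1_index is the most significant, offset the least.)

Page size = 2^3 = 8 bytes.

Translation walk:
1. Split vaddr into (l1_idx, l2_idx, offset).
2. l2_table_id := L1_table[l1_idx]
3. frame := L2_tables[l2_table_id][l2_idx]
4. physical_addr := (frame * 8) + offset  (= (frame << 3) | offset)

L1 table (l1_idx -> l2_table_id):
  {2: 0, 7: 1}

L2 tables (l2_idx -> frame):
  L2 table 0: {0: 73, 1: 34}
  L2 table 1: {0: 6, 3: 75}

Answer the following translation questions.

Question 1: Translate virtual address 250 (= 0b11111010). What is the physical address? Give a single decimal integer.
Answer: 602

Derivation:
vaddr = 250 = 0b11111010
Split: l1_idx=7, l2_idx=3, offset=2
L1[7] = 1
L2[1][3] = 75
paddr = 75 * 8 + 2 = 602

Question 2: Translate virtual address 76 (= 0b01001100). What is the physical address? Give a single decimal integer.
Answer: 276

Derivation:
vaddr = 76 = 0b01001100
Split: l1_idx=2, l2_idx=1, offset=4
L1[2] = 0
L2[0][1] = 34
paddr = 34 * 8 + 4 = 276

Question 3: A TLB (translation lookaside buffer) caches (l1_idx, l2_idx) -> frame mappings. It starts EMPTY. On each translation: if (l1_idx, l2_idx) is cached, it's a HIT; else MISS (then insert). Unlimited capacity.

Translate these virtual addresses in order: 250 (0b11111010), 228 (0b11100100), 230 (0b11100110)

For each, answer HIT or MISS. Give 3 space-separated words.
vaddr=250: (7,3) not in TLB -> MISS, insert
vaddr=228: (7,0) not in TLB -> MISS, insert
vaddr=230: (7,0) in TLB -> HIT

Answer: MISS MISS HIT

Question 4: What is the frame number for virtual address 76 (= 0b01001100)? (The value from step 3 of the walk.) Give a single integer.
Answer: 34

Derivation:
vaddr = 76: l1_idx=2, l2_idx=1
L1[2] = 0; L2[0][1] = 34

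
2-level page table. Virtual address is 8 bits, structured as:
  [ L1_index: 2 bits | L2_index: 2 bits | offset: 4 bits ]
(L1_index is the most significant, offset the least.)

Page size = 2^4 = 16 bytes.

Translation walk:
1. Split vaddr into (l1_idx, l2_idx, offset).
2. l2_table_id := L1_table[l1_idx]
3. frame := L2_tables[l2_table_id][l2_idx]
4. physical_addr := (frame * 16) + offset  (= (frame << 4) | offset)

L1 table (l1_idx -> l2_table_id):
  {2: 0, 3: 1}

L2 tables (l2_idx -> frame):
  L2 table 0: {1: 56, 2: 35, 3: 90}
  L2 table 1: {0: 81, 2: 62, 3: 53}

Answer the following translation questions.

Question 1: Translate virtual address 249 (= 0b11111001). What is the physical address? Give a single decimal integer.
Answer: 857

Derivation:
vaddr = 249 = 0b11111001
Split: l1_idx=3, l2_idx=3, offset=9
L1[3] = 1
L2[1][3] = 53
paddr = 53 * 16 + 9 = 857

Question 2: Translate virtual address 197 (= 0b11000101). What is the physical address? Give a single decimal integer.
vaddr = 197 = 0b11000101
Split: l1_idx=3, l2_idx=0, offset=5
L1[3] = 1
L2[1][0] = 81
paddr = 81 * 16 + 5 = 1301

Answer: 1301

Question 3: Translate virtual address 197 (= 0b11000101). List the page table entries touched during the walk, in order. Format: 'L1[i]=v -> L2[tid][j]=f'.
vaddr = 197 = 0b11000101
Split: l1_idx=3, l2_idx=0, offset=5

Answer: L1[3]=1 -> L2[1][0]=81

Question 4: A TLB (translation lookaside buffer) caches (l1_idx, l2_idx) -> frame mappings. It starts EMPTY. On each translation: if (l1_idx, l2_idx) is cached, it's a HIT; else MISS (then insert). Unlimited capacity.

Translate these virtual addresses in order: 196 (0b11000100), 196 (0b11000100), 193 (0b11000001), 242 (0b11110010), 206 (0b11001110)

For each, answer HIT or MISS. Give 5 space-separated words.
vaddr=196: (3,0) not in TLB -> MISS, insert
vaddr=196: (3,0) in TLB -> HIT
vaddr=193: (3,0) in TLB -> HIT
vaddr=242: (3,3) not in TLB -> MISS, insert
vaddr=206: (3,0) in TLB -> HIT

Answer: MISS HIT HIT MISS HIT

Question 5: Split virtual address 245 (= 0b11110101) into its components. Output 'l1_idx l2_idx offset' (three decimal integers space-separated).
Answer: 3 3 5

Derivation:
vaddr = 245 = 0b11110101
  top 2 bits -> l1_idx = 3
  next 2 bits -> l2_idx = 3
  bottom 4 bits -> offset = 5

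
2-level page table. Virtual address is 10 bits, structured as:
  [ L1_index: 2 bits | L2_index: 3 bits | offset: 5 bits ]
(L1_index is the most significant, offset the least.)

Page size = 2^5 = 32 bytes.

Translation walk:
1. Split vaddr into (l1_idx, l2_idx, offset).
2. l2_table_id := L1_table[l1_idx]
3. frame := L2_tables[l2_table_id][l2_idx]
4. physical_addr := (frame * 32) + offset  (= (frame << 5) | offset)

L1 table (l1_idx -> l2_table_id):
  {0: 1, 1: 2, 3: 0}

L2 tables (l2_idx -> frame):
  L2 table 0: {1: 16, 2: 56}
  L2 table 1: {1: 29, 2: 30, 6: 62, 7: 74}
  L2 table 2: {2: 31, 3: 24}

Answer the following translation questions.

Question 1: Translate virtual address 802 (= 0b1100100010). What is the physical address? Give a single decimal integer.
vaddr = 802 = 0b1100100010
Split: l1_idx=3, l2_idx=1, offset=2
L1[3] = 0
L2[0][1] = 16
paddr = 16 * 32 + 2 = 514

Answer: 514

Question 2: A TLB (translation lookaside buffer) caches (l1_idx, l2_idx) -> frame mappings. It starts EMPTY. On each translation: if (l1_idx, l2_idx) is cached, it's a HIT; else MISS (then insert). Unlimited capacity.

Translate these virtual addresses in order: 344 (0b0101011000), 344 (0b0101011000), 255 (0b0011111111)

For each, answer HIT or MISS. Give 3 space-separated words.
Answer: MISS HIT MISS

Derivation:
vaddr=344: (1,2) not in TLB -> MISS, insert
vaddr=344: (1,2) in TLB -> HIT
vaddr=255: (0,7) not in TLB -> MISS, insert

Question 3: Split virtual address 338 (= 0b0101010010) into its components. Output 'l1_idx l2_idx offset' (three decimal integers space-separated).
vaddr = 338 = 0b0101010010
  top 2 bits -> l1_idx = 1
  next 3 bits -> l2_idx = 2
  bottom 5 bits -> offset = 18

Answer: 1 2 18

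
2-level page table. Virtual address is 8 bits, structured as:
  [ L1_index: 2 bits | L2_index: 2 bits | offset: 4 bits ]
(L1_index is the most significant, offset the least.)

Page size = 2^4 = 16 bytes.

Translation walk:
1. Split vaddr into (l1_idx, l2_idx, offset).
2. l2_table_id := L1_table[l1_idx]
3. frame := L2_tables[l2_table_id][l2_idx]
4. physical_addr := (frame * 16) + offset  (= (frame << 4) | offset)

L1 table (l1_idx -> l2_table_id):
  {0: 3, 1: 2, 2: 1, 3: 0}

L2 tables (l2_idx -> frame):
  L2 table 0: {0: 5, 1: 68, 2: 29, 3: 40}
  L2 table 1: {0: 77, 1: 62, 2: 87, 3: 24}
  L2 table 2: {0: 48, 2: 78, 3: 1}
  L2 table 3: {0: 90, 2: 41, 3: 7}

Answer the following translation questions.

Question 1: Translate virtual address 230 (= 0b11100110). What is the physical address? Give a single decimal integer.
Answer: 470

Derivation:
vaddr = 230 = 0b11100110
Split: l1_idx=3, l2_idx=2, offset=6
L1[3] = 0
L2[0][2] = 29
paddr = 29 * 16 + 6 = 470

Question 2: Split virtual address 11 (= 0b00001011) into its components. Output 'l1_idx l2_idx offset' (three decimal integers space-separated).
Answer: 0 0 11

Derivation:
vaddr = 11 = 0b00001011
  top 2 bits -> l1_idx = 0
  next 2 bits -> l2_idx = 0
  bottom 4 bits -> offset = 11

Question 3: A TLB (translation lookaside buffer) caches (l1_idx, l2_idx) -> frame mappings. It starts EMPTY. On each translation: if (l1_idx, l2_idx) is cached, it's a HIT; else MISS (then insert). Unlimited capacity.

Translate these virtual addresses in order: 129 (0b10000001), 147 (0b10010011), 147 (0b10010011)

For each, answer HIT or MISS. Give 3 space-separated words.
Answer: MISS MISS HIT

Derivation:
vaddr=129: (2,0) not in TLB -> MISS, insert
vaddr=147: (2,1) not in TLB -> MISS, insert
vaddr=147: (2,1) in TLB -> HIT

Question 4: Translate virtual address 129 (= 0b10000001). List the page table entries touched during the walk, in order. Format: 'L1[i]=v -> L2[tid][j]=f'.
vaddr = 129 = 0b10000001
Split: l1_idx=2, l2_idx=0, offset=1

Answer: L1[2]=1 -> L2[1][0]=77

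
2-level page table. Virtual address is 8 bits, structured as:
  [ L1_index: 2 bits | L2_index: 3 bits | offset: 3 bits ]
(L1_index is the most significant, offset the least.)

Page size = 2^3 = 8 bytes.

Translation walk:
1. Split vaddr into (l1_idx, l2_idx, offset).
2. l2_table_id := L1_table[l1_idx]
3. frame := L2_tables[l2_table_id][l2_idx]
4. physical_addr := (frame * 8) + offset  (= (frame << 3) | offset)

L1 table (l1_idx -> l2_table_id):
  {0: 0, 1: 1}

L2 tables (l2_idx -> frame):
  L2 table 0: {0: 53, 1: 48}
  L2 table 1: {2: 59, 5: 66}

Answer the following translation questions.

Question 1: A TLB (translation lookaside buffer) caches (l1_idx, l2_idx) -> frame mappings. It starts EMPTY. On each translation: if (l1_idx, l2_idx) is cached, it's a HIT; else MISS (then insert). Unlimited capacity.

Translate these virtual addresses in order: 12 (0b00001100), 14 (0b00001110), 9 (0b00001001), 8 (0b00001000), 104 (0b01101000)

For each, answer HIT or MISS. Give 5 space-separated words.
vaddr=12: (0,1) not in TLB -> MISS, insert
vaddr=14: (0,1) in TLB -> HIT
vaddr=9: (0,1) in TLB -> HIT
vaddr=8: (0,1) in TLB -> HIT
vaddr=104: (1,5) not in TLB -> MISS, insert

Answer: MISS HIT HIT HIT MISS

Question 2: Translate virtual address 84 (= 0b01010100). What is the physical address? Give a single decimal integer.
Answer: 476

Derivation:
vaddr = 84 = 0b01010100
Split: l1_idx=1, l2_idx=2, offset=4
L1[1] = 1
L2[1][2] = 59
paddr = 59 * 8 + 4 = 476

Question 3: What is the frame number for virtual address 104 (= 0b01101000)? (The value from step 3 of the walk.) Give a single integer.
vaddr = 104: l1_idx=1, l2_idx=5
L1[1] = 1; L2[1][5] = 66

Answer: 66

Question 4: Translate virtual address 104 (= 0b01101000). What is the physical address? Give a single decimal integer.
Answer: 528

Derivation:
vaddr = 104 = 0b01101000
Split: l1_idx=1, l2_idx=5, offset=0
L1[1] = 1
L2[1][5] = 66
paddr = 66 * 8 + 0 = 528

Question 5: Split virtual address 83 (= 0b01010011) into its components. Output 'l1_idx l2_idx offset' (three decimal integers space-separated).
vaddr = 83 = 0b01010011
  top 2 bits -> l1_idx = 1
  next 3 bits -> l2_idx = 2
  bottom 3 bits -> offset = 3

Answer: 1 2 3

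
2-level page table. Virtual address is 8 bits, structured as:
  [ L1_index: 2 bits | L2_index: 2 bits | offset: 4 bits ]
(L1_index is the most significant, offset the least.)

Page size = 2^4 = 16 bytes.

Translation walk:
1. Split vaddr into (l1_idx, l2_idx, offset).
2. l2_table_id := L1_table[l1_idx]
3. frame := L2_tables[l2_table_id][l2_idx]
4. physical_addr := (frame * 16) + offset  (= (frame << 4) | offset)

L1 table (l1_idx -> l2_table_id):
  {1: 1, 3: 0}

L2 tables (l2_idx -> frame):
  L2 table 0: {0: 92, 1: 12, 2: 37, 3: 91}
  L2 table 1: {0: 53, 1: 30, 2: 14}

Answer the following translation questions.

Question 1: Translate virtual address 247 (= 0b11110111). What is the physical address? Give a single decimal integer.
vaddr = 247 = 0b11110111
Split: l1_idx=3, l2_idx=3, offset=7
L1[3] = 0
L2[0][3] = 91
paddr = 91 * 16 + 7 = 1463

Answer: 1463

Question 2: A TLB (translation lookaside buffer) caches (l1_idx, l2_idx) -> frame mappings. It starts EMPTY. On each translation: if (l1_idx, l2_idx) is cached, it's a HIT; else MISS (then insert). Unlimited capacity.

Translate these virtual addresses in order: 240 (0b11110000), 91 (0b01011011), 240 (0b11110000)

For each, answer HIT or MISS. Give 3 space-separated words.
Answer: MISS MISS HIT

Derivation:
vaddr=240: (3,3) not in TLB -> MISS, insert
vaddr=91: (1,1) not in TLB -> MISS, insert
vaddr=240: (3,3) in TLB -> HIT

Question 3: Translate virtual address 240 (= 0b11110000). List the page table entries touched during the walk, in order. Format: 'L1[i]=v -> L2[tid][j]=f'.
vaddr = 240 = 0b11110000
Split: l1_idx=3, l2_idx=3, offset=0

Answer: L1[3]=0 -> L2[0][3]=91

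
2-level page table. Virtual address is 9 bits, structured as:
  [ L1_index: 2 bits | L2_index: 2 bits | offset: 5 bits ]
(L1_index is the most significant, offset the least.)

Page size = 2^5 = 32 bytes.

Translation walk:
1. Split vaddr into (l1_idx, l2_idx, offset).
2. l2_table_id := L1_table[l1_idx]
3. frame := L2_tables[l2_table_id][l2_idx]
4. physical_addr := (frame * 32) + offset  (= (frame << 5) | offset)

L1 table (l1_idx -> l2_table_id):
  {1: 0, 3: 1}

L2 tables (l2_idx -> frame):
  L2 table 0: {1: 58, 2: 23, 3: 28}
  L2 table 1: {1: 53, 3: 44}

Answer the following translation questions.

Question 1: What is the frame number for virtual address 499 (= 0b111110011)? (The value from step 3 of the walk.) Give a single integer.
Answer: 44

Derivation:
vaddr = 499: l1_idx=3, l2_idx=3
L1[3] = 1; L2[1][3] = 44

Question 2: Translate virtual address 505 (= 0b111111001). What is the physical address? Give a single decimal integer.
Answer: 1433

Derivation:
vaddr = 505 = 0b111111001
Split: l1_idx=3, l2_idx=3, offset=25
L1[3] = 1
L2[1][3] = 44
paddr = 44 * 32 + 25 = 1433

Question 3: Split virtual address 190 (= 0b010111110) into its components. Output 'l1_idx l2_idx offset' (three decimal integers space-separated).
vaddr = 190 = 0b010111110
  top 2 bits -> l1_idx = 1
  next 2 bits -> l2_idx = 1
  bottom 5 bits -> offset = 30

Answer: 1 1 30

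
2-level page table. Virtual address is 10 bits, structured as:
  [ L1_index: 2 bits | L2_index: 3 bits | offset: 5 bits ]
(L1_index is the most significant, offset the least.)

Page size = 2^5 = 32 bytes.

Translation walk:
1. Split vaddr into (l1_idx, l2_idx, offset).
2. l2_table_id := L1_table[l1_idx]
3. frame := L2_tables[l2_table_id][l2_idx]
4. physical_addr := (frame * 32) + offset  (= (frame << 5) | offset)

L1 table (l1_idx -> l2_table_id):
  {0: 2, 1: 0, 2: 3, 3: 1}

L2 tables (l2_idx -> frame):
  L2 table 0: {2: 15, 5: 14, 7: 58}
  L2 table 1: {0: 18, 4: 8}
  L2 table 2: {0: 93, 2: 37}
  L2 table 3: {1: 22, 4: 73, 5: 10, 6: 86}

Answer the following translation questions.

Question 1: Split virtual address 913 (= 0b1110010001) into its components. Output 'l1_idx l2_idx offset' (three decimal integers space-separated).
vaddr = 913 = 0b1110010001
  top 2 bits -> l1_idx = 3
  next 3 bits -> l2_idx = 4
  bottom 5 bits -> offset = 17

Answer: 3 4 17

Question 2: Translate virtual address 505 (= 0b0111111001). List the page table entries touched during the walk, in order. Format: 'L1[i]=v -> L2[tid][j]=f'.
Answer: L1[1]=0 -> L2[0][7]=58

Derivation:
vaddr = 505 = 0b0111111001
Split: l1_idx=1, l2_idx=7, offset=25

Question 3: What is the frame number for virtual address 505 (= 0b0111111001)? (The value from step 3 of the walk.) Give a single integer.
Answer: 58

Derivation:
vaddr = 505: l1_idx=1, l2_idx=7
L1[1] = 0; L2[0][7] = 58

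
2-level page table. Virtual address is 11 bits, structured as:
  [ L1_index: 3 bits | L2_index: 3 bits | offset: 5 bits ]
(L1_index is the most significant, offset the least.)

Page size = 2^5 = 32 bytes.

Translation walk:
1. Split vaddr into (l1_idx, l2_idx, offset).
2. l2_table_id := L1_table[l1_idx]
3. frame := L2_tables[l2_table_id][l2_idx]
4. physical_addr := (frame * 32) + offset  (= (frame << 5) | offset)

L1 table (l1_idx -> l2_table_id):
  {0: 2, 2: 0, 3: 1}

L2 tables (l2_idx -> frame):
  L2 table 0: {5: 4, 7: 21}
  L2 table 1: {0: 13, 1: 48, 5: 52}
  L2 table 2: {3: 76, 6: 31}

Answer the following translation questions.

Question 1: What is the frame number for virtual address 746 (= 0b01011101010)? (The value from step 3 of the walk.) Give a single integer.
Answer: 21

Derivation:
vaddr = 746: l1_idx=2, l2_idx=7
L1[2] = 0; L2[0][7] = 21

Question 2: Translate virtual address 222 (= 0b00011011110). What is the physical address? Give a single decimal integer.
Answer: 1022

Derivation:
vaddr = 222 = 0b00011011110
Split: l1_idx=0, l2_idx=6, offset=30
L1[0] = 2
L2[2][6] = 31
paddr = 31 * 32 + 30 = 1022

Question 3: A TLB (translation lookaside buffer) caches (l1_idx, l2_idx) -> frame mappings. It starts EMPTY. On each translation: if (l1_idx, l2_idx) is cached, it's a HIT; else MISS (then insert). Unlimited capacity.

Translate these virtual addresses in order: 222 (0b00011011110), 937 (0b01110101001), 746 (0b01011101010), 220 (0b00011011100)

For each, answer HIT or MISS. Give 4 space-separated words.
vaddr=222: (0,6) not in TLB -> MISS, insert
vaddr=937: (3,5) not in TLB -> MISS, insert
vaddr=746: (2,7) not in TLB -> MISS, insert
vaddr=220: (0,6) in TLB -> HIT

Answer: MISS MISS MISS HIT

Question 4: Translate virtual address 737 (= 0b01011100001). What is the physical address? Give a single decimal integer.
vaddr = 737 = 0b01011100001
Split: l1_idx=2, l2_idx=7, offset=1
L1[2] = 0
L2[0][7] = 21
paddr = 21 * 32 + 1 = 673

Answer: 673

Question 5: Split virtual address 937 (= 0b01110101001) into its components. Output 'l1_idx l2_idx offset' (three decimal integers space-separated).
vaddr = 937 = 0b01110101001
  top 3 bits -> l1_idx = 3
  next 3 bits -> l2_idx = 5
  bottom 5 bits -> offset = 9

Answer: 3 5 9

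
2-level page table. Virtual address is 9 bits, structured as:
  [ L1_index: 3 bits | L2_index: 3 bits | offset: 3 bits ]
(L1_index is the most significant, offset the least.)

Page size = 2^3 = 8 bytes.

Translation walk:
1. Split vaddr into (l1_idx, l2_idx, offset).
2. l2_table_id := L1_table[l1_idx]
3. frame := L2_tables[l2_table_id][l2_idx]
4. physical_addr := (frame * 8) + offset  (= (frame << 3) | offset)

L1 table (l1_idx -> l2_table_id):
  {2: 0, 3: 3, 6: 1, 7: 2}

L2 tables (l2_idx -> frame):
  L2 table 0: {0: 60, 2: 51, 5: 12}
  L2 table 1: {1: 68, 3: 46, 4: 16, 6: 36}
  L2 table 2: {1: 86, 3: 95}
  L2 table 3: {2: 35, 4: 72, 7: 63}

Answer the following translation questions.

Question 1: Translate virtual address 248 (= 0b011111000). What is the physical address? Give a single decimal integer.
Answer: 504

Derivation:
vaddr = 248 = 0b011111000
Split: l1_idx=3, l2_idx=7, offset=0
L1[3] = 3
L2[3][7] = 63
paddr = 63 * 8 + 0 = 504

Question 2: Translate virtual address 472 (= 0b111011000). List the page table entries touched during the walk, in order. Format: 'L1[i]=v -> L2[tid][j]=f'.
vaddr = 472 = 0b111011000
Split: l1_idx=7, l2_idx=3, offset=0

Answer: L1[7]=2 -> L2[2][3]=95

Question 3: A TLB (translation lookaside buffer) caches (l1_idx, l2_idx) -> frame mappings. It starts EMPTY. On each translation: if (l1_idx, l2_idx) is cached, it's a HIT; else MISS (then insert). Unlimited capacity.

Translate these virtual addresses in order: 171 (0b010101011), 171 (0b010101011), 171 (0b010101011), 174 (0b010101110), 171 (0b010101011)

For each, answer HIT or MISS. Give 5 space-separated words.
vaddr=171: (2,5) not in TLB -> MISS, insert
vaddr=171: (2,5) in TLB -> HIT
vaddr=171: (2,5) in TLB -> HIT
vaddr=174: (2,5) in TLB -> HIT
vaddr=171: (2,5) in TLB -> HIT

Answer: MISS HIT HIT HIT HIT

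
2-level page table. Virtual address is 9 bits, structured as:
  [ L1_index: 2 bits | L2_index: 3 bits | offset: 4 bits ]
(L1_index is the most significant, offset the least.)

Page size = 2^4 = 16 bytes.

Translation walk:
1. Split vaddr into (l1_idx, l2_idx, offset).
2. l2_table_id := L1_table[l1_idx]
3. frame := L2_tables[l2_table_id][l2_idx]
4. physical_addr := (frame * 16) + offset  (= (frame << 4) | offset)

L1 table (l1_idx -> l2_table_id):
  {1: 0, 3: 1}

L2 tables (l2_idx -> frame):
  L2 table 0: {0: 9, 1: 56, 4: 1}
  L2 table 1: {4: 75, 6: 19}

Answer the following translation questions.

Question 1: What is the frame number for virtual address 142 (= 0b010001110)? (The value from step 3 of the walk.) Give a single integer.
vaddr = 142: l1_idx=1, l2_idx=0
L1[1] = 0; L2[0][0] = 9

Answer: 9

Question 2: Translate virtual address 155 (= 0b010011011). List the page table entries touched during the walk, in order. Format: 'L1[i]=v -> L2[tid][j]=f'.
Answer: L1[1]=0 -> L2[0][1]=56

Derivation:
vaddr = 155 = 0b010011011
Split: l1_idx=1, l2_idx=1, offset=11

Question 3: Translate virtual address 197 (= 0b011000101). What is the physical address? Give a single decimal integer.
Answer: 21

Derivation:
vaddr = 197 = 0b011000101
Split: l1_idx=1, l2_idx=4, offset=5
L1[1] = 0
L2[0][4] = 1
paddr = 1 * 16 + 5 = 21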